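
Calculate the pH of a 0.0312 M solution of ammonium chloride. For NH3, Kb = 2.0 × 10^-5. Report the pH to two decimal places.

pH = 5.40

NH4+ is the conjugate acid of the weak base NH3.
Ka = Kw/Kb = 1.0×10^-14 / 2.0 × 10^-5 = 5.00 × 10^-10
From the ICE table, Ka = [H+]²/(0.0312 − [H+]) = 5.00 × 10^-10.
Since Ka ≪ C₀, [H+] ≈ √(Ka·C₀) = 3.95 × 10^-6 M.
pH = −log(3.95 × 10^-6) = 5.40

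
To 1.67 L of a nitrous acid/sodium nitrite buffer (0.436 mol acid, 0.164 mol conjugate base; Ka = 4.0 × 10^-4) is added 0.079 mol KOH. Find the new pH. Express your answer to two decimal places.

OH- converts HNO2 to NO2-: HNO2 → 0.357 mol, NO2- → 0.243 mol.
pKa = −log(4.0 × 10^-4) = 3.398
pH = pKa + log(n_NO2-/n_HNO2) = 3.398 + log(0.243/0.357) = 3.398 + (-0.167)

pH = 3.23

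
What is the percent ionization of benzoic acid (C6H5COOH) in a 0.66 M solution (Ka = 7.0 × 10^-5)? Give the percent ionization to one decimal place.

1.0%

C6H5COOH ⇌ C6H5COO- + H+; let x = [H+] at equilibrium.
x ≈ √(Ka·C₀) = √(7.0 × 10^-5 × 0.66) = 6.80 × 10^-3 M
Fraction ionized = 6.80 × 10^-3 / 0.66 = 0.0103 → 1.0%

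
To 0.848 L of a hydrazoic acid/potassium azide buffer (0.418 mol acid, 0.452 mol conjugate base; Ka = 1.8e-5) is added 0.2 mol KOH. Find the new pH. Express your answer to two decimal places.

pH = 5.22

After neutralization: n(HN3) = 0.218 mol, n(N3-) = 0.652 mol.
pKa = −log(1.8 × 10^-5) = 4.745
Henderson–Hasselbalch with mole ratio 0.652/0.218: pH = 4.745 + (+0.476)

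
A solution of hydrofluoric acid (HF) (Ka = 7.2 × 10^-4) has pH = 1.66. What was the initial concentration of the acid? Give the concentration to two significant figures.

[H+] = 10^(-1.66) = 2.19 × 10^-2 M = x
Ka = x²/(C₀ − x) ⇒ C₀ = x + x²/Ka
C₀ = 2.19 × 10^-2 + (2.19 × 10^-2)²/(7.2 × 10^-4) = 6.88 × 10^-1 M

C₀ = 6.9 × 10^-1 M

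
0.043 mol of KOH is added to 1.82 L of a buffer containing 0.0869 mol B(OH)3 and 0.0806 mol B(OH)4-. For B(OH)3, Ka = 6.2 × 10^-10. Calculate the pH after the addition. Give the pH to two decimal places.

OH- converts B(OH)3 to B(OH)4-: B(OH)3 → 0.0439 mol, B(OH)4- → 0.124 mol.
pKa = −log(6.2 × 10^-10) = 9.208
pH = pKa + log(n_B(OH)4-/n_B(OH)3) = 9.208 + log(0.124/0.0439) = 9.208 + (+0.451)

pH = 9.66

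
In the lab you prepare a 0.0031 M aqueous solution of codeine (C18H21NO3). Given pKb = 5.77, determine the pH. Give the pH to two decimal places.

pH = 9.86

C18H21NO3 + H2O ⇌ C18H22NO3+ + OH-
Kb = 10^(−5.77) = 1.70 × 10^-6
From the ICE table, Kb = [OH-]²/(0.0031 − [OH-]) = 1.70 × 10^-6.
Since Kb ≪ C₀, [OH-] ≈ √(Kb·C₀) = 7.26 × 10^-5 M.
([OH-]/C₀ = 2.3% < 5%, so the approximation holds.)
pOH = −log(7.26 × 10^-5) = 4.14; pH = 14.00 − 4.14 = 9.86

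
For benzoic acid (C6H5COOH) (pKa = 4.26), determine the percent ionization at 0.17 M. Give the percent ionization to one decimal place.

1.8%

C6H5COOH ⇌ C6H5COO- + H+; let x = [H+] at equilibrium.
Ka = 10^(−4.26) = 5.50 × 10^-5
x ≈ √(Ka·C₀) = √(5.50 × 10^-5 × 0.17) = 3.06 × 10^-3 M
% ionization = x/C₀ × 100% = 3.06 × 10^-3/0.17 × 100% = 1.8%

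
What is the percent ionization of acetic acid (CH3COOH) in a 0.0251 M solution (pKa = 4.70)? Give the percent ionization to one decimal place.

CH3COOH ⇌ CH3COO- + H+; let x = [H+] at equilibrium.
Ka = 10^(−4.70) = 2.00 × 10^-5
x ≈ √(Ka·C₀) = √(2.00 × 10^-5 × 0.0251) = 7.09 × 10^-4 M
% ionization = x/C₀ × 100% = 7.09 × 10^-4/0.0251 × 100% = 2.8%

2.8%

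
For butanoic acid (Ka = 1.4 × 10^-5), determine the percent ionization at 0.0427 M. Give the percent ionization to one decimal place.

1.8%

CH3(CH2)2COOH ⇌ CH3(CH2)2COO- + H+; let x = [H+] at equilibrium.
x ≈ √(Ka·C₀) = √(1.4 × 10^-5 × 0.0427) = 7.73 × 10^-4 M
% ionization = x/C₀ × 100% = 7.73 × 10^-4/0.0427 × 100% = 1.8%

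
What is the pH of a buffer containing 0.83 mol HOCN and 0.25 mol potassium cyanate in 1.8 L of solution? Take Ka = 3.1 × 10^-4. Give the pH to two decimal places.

pH = 2.99

pKa = −log(3.1 × 10^-4) = 3.509
Henderson–Hasselbalch: pH = pKa + log([OCN-]/[HOCN]) = 3.509 + log(0.25/0.83)
pH = 3.509 + (-0.521) = 2.99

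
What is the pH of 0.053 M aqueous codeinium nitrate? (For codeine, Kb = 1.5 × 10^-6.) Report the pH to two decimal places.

C18H22NO3+ is the conjugate acid of the weak base C18H21NO3.
Ka = Kw/Kb = 1.0×10^-14 / 1.5 × 10^-6 = 6.67 × 10^-9
Ka = [H+]²/(0.053 − [H+]) = 6.67 × 10^-9
Since Ka ≪ C₀, [H+] ≈ √(Ka·C₀) = 1.88 × 10^-5 M.
Check: 0.035% ionized — well under 5%, approximation valid.
pH = −log[H+] = −log(1.88 × 10^-5) = 4.73

pH = 4.73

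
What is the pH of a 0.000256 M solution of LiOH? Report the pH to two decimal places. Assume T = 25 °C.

pH = 10.41

LiOH is a strong base; [OH-] = 0.000256 M.
pOH = -log(0.000256) = 3.59
pH = 14.00 - 3.59 = 10.41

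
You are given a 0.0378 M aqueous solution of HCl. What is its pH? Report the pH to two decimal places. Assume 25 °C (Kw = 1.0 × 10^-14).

pH = 1.42

HCl is a strong acid and dissociates completely, so [H+] = 0.0378 M.
pH = -log(0.0378) = 1.42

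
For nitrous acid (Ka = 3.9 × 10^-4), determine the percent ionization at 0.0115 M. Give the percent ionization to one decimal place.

16.8%

HNO2 ⇌ NO2- + H+; let x = [H+] at equilibrium.
Ka = x²/(C₀ − x); solving the quadratic gives x = 1.93 × 10^-3 M.
% ionization = x/C₀ × 100% = 1.93 × 10^-3/0.0115 × 100% = 16.8%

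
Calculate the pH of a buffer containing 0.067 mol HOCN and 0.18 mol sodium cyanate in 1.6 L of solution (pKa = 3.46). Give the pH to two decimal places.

pH = 3.89

pH = pKa + log([A⁻]/[HA]) = 3.46 + log(0.18/0.067)
pH = 3.46 + (+0.429) = 3.89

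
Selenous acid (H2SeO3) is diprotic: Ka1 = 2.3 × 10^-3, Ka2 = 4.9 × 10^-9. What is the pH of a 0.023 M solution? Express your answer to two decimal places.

Ka1 ≫ Ka2, so treat the first dissociation as the only significant source of H+.
Ka1 = x²/(0.023 − x) = 2.3 × 10^-3
Solving the quadratic: x = (−Ka1 + √(Ka1² + 4·Ka1·C₀))/2 = 6.21 × 10^-3 M
pH = −log(6.21 × 10^-3) = 2.21

pH = 2.21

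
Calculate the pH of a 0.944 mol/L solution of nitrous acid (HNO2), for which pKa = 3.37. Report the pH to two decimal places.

pH = 1.70

HNO2 ⇌ NO2- + H+
Ka = 10^(−3.37) = 4.27 × 10^-4
From the ICE table, Ka = [H+]²/(0.944 − [H+]) = 4.27 × 10^-4.
Assume [H+] ≪ 0.944: [H+] ≈ √(4.27 × 10^-4 × 0.944) = 2.01 × 10^-2 M
pH = −log(2.01 × 10^-2) = 1.70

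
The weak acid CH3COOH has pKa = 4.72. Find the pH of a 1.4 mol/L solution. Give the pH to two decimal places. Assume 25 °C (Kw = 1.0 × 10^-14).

CH3COOH ⇌ CH3COO- + H+
Ka = 10^(−4.72) = 1.91 × 10^-5
From the ICE table, Ka = [H+]²/(1.4 − [H+]) = 1.91 × 10^-5.
Since Ka ≪ C₀, [H+] ≈ √(Ka·C₀) = 5.17 × 10^-3 M.
Check: 0.37% ionized — well under 5%, approximation valid.
pH = −log[H+] = −log(5.17 × 10^-3) = 2.29

pH = 2.29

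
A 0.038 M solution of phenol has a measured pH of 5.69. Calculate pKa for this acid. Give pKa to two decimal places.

[H+] = 10^(-5.69) = 2.04 × 10^-6 M
At equilibrium [HA] = 0.038 − 2.04 × 10^-6 = 3.80 × 10^-2 M
Ka = [H+][A-]/[HA] = (2.04 × 10^-6)² / 3.80 × 10^-2 = 1.10 × 10^-10
pKa = -log(1.10 × 10^-10) = 9.96

pKa = 9.96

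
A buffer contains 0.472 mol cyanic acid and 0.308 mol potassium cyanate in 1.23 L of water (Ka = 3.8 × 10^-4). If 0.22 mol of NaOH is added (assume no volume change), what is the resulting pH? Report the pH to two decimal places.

OH- converts HOCN to OCN-: HOCN → 0.252 mol, OCN- → 0.528 mol.
pKa = −log(3.8 × 10^-4) = 3.420
Henderson–Hasselbalch with mole ratio 0.528/0.252: pH = 3.420 + (+0.321)

pH = 3.74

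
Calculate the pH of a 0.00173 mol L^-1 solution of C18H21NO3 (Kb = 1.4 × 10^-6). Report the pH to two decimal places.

pH = 9.69

C18H21NO3 + H2O ⇌ C18H22NO3+ + OH-
Kb = [OH-]²/(0.00173 − [OH-]) = 1.4 × 10^-6
Neglecting [OH-] in the denominator: [OH-] = √(1.4 × 10^-6 × 0.00173) = 4.92 × 10^-5 M
pOH = 4.31, so pH = 14.00 − pOH = 9.69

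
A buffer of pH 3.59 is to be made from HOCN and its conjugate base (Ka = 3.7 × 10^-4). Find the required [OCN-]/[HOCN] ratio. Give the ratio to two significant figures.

pKa = -log(3.7 × 10^-4) = 3.432
pH = pKa + log(r) ⇒ log(r) = 3.59 − 3.432 = +0.158
r = [OCN-]/[HOCN] = 10^(+0.158) = 1.44

ratio = 1.4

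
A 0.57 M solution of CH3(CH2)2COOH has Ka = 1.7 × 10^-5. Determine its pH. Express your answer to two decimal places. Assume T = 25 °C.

pH = 2.51

CH3(CH2)2COOH ⇌ CH3(CH2)2COO- + H+
Ka = [H+]²/(0.57 − [H+]) = 1.7 × 10^-5
Neglecting [H+] in the denominator: [H+] = √(1.7 × 10^-5 × 0.57) = 3.11 × 10^-3 M
Check: 0.55% ionized — well under 5%, approximation valid.
pH = −log(3.11 × 10^-3) = 2.51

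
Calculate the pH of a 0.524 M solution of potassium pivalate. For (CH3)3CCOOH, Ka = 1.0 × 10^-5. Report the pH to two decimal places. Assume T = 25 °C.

pH = 9.36

(CH3)3CCOO- is the conjugate base of the weak acid (CH3)3CCOOH.
Kb = Kw/Ka = 1.0×10^-14 / 1.0 × 10^-5 = 1.00 × 10^-9
Let x = [OH-] at equilibrium. Kb = x²/(0.524 − x).
Since Kb ≪ C₀, x ≈ √(Kb·C₀) = 2.29 × 10^-5 M.
pOH = 4.64, so pH = 14.00 − pOH = 9.36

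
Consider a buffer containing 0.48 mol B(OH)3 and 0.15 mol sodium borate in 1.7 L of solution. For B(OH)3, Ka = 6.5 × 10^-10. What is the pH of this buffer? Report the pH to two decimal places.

pH = 8.68

pKa = −log(6.5 × 10^-10) = 9.187
Using pH = pKa + log([base]/[acid]) with [base]/[acid] = 0.15/0.48:
pH = 9.187 + (-0.505) = 8.68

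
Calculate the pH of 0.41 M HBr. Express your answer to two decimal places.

pH = 0.39

HBr is a strong acid and dissociates completely, so [H+] = 0.41 M.
pH = -log(0.41) = 0.39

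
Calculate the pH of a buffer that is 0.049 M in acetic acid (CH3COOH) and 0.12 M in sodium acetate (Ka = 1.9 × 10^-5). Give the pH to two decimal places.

pKa = −log(1.9 × 10^-5) = 4.721
pH = pKa + log([A⁻]/[HA]) = 4.721 + log(0.12/0.049)
pH = 4.721 + (+0.389) = 5.11

pH = 5.11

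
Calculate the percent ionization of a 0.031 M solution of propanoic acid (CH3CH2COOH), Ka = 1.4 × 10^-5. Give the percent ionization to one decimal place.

CH3CH2COOH ⇌ CH3CH2COO- + H+; let x = [H+] at equilibrium.
x ≈ √(Ka·C₀) = √(1.4 × 10^-5 × 0.031) = 6.59 × 10^-4 M
% ionization = x/C₀ × 100% = 6.59 × 10^-4/0.031 × 100% = 2.1%

2.1%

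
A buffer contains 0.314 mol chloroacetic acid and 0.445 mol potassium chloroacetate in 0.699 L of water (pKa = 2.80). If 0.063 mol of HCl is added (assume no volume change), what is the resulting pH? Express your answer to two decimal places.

pH = 2.81

After neutralization: n(ClCH2COOH) = 0.377 mol, n(ClCH2COO-) = 0.382 mol.
Henderson–Hasselbalch with mole ratio 0.382/0.377: pH = 2.80 + (+0.006)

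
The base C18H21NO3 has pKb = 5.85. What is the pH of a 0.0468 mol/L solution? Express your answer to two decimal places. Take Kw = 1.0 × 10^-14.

C18H21NO3 + H2O ⇌ C18H22NO3+ + OH-
Kb = 10^(−5.85) = 1.41 × 10^-6
From the ICE table, Kb = x²/(0.0468 − x) = 1.41 × 10^-6.
Assume x ≪ 0.0468: x ≈ √(1.41 × 10^-6 × 0.0468) = 2.57 × 10^-4 M
pOH = −log(2.57 × 10^-4) = 3.59; pH = 14.00 − 3.59 = 10.41

pH = 10.41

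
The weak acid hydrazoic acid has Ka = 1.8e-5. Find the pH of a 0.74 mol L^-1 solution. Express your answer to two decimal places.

HN3 ⇌ N3- + H+
Ka = [H+]²/(0.74 − [H+]) = 1.8 × 10^-5
Neglecting [H+] in the denominator: [H+] = √(1.8 × 10^-5 × 0.74) = 3.65 × 10^-3 M
([H+]/C₀ = 0.49% < 5%, so the approximation holds.)
pH = −log(3.65 × 10^-3) = 2.44

pH = 2.44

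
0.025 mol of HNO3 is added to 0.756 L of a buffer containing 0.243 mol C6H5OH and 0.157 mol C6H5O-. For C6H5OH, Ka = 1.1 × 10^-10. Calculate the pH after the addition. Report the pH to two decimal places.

Added H+ converts C6H5O- to C6H5OH: C6H5OH → 0.268 mol, C6H5O- → 0.132 mol.
pKa = −log(1.1 × 10^-10) = 9.959
pH = pKa + log([A⁻]/[HA]) = 9.959 + log(0.132/0.268) = 9.959 -0.308

pH = 9.65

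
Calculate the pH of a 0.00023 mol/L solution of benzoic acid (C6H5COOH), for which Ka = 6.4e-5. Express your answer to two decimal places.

C6H5COOH ⇌ C6H5COO- + H+
Ka = x²/(0.00023 − x) = 6.4 × 10^-5
The 5% rule fails; solving x² + Ka·x − Ka·C₀ = 0 exactly:
x = (−Ka + √(Ka² + 4·Ka·C₀))/2 = 9.35 × 10^-5 M
pH = −log(9.35 × 10^-5) = 4.03

pH = 4.03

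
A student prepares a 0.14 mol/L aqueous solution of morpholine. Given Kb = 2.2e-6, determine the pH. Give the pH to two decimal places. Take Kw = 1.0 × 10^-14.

pH = 10.74

C4H8ONH + H2O ⇌ C4H8ONH2+ + OH-
Kb = x²/(0.14 − x) = 2.2 × 10^-6
Neglecting x in the denominator: x = √(2.2 × 10^-6 × 0.14) = 5.55 × 10^-4 M
(x/C₀ = 0.4% < 5%, so the approximation holds.)
pOH = −log(5.55 × 10^-4) = 3.26; pH = 14.00 − 3.26 = 10.74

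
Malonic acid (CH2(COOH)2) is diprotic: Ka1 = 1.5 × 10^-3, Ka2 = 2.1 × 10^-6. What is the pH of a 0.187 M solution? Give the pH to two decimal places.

Ka1 ≫ Ka2, so treat the first dissociation as the only significant source of H+.
Ka1 = x²/(0.187 − x) = 1.5 × 10^-3
Solving the quadratic: x = (−Ka1 + √(Ka1² + 4·Ka1·C₀))/2 = 1.60 × 10^-2 M
pH = −log(1.60 × 10^-2) = 1.80

pH = 1.80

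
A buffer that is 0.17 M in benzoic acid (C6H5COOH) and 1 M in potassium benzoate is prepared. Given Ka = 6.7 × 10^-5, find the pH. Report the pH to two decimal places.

pH = 4.94

pKa = −log(6.7 × 10^-5) = 4.174
Henderson–Hasselbalch: pH = pKa + log([C6H5COO-]/[C6H5COOH]) = 4.174 + log(1/0.17)
pH = 4.174 + (+0.770) = 4.94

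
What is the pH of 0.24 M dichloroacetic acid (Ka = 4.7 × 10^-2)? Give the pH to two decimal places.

Cl2CHCOOH ⇌ Cl2CHCOO- + H+
Ka = x²/(0.24 − x) = 4.7 × 10^-2
x is not negligible relative to C₀; solve x² + 0.047·x − 0.0113 = 0.
x = [−0.047 + √(0.047² + 0.0451)]/2 = 8.53 × 10^-2 M
pH = −log(8.53 × 10^-2) = 1.07

pH = 1.07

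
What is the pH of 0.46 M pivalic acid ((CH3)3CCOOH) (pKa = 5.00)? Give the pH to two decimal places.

(CH3)3CCOOH ⇌ (CH3)3CCOO- + H+
Ka = 10^(−5.00) = 1.00 × 10^-5
Ka = [H+]²/(0.46 − [H+]) = 1.00 × 10^-5
Neglecting [H+] in the denominator: [H+] = √(1.00 × 10^-5 × 0.46) = 2.14 × 10^-3 M
Check: 0.47% ionized — well under 5%, approximation valid.
pH = −log[H+] = −log(2.14 × 10^-3) = 2.67

pH = 2.67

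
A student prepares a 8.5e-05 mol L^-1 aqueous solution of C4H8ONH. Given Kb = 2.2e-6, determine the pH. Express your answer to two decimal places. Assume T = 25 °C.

C4H8ONH + H2O ⇌ C4H8ONH2+ + OH-
From the ICE table, Kb = [OH-]²/(8.5e-05 − [OH-]) = 2.2 × 10^-6.
The 5% rule fails; solving [OH-]² + Kb·[OH-] − Kb·C₀ = 0 exactly:
[OH-] = (−Kb + √(Kb² + 4·Kb·C₀))/2 = 1.26 × 10^-5 M
pOH = 4.90, so pH = 14.00 − pOH = 9.10

pH = 9.10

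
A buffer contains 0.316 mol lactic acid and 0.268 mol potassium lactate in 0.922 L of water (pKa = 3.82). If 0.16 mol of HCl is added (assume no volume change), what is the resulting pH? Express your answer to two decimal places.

pH = 3.18

Added H+ converts CH3CH(OH)COO- to CH3CH(OH)COOH: CH3CH(OH)COOH → 0.476 mol, CH3CH(OH)COO- → 0.108 mol.
pH = pKa + log([A⁻]/[HA]) = 3.82 + log(0.108/0.476) = 3.82 -0.644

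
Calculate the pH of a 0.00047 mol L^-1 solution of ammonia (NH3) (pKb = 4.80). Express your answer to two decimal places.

pH = 9.90

NH3 + H2O ⇌ NH4+ + OH-
Kb = 10^(−4.80) = 1.58 × 10^-5
Kb = [OH-]²/(0.00047 − [OH-]) = 1.58 × 10^-5
Here C₀/Kb ≈ 29.7, so the small-[OH-] approximation fails. Use the quadratic:
[OH-] = (−Kb + √(Kb² + 4·Kb·C₀))/2 = 7.86 × 10^-5 M
pOH = −log(7.86 × 10^-5) = 4.10; pH = 14.00 − 4.10 = 9.90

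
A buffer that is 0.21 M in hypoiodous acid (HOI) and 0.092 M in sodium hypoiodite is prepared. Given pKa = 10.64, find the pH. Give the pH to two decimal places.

pH = 10.28

Henderson–Hasselbalch: pH = pKa + log([OI-]/[HOI]) = 10.64 + log(0.092/0.21)
pH = 10.64 + (-0.358) = 10.28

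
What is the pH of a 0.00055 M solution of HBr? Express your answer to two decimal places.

HBr is a strong acid and dissociates completely, so [H+] = 0.00055 M.
pH = -log(0.00055) = 3.26

pH = 3.26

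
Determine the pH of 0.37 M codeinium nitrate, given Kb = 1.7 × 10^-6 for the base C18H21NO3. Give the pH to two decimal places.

pH = 4.33

C18H22NO3+ is the conjugate acid of the weak base C18H21NO3.
Ka = Kw/Kb = 1.0×10^-14 / 1.7 × 10^-6 = 5.88 × 10^-9
Let x = [H+] at equilibrium. Ka = x²/(0.37 − x).
Since Ka ≪ C₀, x ≈ √(Ka·C₀) = 4.66 × 10^-5 M.
pH = −log(4.66 × 10^-5) = 4.33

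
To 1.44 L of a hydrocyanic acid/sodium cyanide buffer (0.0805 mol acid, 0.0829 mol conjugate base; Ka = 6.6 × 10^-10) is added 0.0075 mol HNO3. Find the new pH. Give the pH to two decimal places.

pH = 9.11

Added H+ converts CN- to HCN: HCN → 0.088 mol, CN- → 0.0754 mol.
pKa = −log(6.6 × 10^-10) = 9.180
pH = pKa + log(n_CN-/n_HCN) = 9.180 + log(0.0754/0.088) = 9.180 + (-0.067)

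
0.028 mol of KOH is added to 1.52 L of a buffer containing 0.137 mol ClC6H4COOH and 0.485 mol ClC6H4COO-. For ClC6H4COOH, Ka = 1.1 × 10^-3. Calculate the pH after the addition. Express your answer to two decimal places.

pH = 3.63

After neutralization: n(ClC6H4COOH) = 0.109 mol, n(ClC6H4COO-) = 0.513 mol.
pKa = −log(1.1 × 10^-3) = 2.959
Henderson–Hasselbalch with mole ratio 0.513/0.109: pH = 2.959 + (+0.673)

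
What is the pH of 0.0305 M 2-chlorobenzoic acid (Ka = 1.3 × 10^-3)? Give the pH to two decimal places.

ClC6H4COOH ⇌ ClC6H4COO- + H+
Ka = [H+]²/(0.0305 − [H+]) = 1.3 × 10^-3
The 5% rule fails; solving [H+]² + Ka·[H+] − Ka·C₀ = 0 exactly:
[H+] = [−0.0013 + √(0.0013² + 0.000159)]/2 = 5.68 × 10^-3 M
pH = −log(5.68 × 10^-3) = 2.25

pH = 2.25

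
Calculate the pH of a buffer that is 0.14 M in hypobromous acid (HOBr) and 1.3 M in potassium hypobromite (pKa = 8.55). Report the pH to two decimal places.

Henderson–Hasselbalch: pH = pKa + log([OBr-]/[HOBr]) = 8.55 + log(1.3/0.14)
pH = 8.55 + (+0.968) = 9.52

pH = 9.52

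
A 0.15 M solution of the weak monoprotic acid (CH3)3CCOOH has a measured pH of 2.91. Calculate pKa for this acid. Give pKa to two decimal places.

[H+] = 10^(-2.91) = 1.23 × 10^-3 M
At equilibrium [HA] = 0.15 − 1.23 × 10^-3 = 1.49 × 10^-1 M
Ka = [H+][A-]/[HA] = (1.23 × 10^-3)² / 1.49 × 10^-1 = 1.02 × 10^-5
pKa = -log(1.02 × 10^-5) = 4.99

pKa = 4.99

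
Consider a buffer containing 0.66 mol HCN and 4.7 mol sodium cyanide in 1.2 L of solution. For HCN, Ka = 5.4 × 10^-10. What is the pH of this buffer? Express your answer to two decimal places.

pKa = −log(5.4 × 10^-10) = 9.268
pH = pKa + log([A⁻]/[HA]) = 9.268 + log(4.7/0.66)
pH = 9.268 + (+0.853) = 10.12

pH = 10.12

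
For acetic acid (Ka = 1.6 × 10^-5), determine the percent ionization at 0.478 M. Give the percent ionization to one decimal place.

CH3COOH ⇌ CH3COO- + H+; let x = [H+] at equilibrium.
x ≈ √(Ka·C₀) = √(1.6 × 10^-5 × 0.478) = 2.77 × 10^-3 M
Fraction ionized = 2.77 × 10^-3 / 0.478 = 0.0058 → 0.6%

0.6%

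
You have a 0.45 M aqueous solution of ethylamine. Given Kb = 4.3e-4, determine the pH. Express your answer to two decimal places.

C2H5NH2 + H2O ⇌ C2H5NH3+ + OH-
Let x = [OH-] at equilibrium. Kb = x²/(0.45 − x).
Since Kb ≪ C₀, x ≈ √(Kb·C₀) = 1.39 × 10^-2 M.
Check: 3.1% ionized — well under 5%, approximation valid.
pOH = 1.86, so pH = 14.00 − pOH = 12.14

pH = 12.14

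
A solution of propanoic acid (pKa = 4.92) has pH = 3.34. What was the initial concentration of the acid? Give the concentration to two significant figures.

C₀ = 1.8 × 10^-2 M

[H+] = 10^(-3.34) = 4.57 × 10^-4 M = x
Ka = 10^(−4.92) = 1.20 × 10^-5
Ka = x²/(C₀ − x) ⇒ C₀ = x + x²/Ka
C₀ = 4.57 × 10^-4 + (4.57 × 10^-4)²/(1.20 × 10^-5) = 1.79 × 10^-2 M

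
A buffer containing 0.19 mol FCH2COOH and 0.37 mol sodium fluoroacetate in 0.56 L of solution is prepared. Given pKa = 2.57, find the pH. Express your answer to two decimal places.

pH = 2.86

Using pH = pKa + log([base]/[acid]) with [base]/[acid] = 0.37/0.19:
pH = 2.57 + (+0.289) = 2.86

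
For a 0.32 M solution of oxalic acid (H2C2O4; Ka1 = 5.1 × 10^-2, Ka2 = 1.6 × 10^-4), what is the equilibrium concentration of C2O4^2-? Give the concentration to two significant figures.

First ionization gives [H+] ≈ [HC2O4-] = 1.05 × 10^-1 M.
Second step: Ka2 = [H+][C2O4^2-]/[HC2O4-] ≈ [C2O4^2-] (since [H+] ≈ [HC2O4-]).
So [C2O4^2-] ≈ Ka2.

1.6 × 10^-4 M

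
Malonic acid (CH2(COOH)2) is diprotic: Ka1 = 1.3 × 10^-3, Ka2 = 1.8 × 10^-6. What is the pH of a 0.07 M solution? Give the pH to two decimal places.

Since Ka1 ≫ Ka2, the first ionization dominates [H+].
Ka1 = x²/(0.07 − x) = 1.3 × 10^-3
Solving the quadratic: x = (−Ka1 + √(Ka1² + 4·Ka1·C₀))/2 = 8.91 × 10^-3 M
pH = −log(8.91 × 10^-3) = 2.05

pH = 2.05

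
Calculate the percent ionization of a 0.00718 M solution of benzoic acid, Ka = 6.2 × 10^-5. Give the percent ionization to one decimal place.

C6H5COOH ⇌ C6H5COO- + H+; let x = [H+] at equilibrium.
Ka = x²/(C₀ − x); solving the quadratic gives x = 6.37 × 10^-4 M.
% ionization = x/C₀ × 100% = 6.37 × 10^-4/0.00718 × 100% = 8.9%

8.9%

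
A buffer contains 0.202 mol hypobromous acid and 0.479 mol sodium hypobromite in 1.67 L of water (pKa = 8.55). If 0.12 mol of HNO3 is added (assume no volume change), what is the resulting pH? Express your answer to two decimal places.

pH = 8.60

After neutralization: n(HOBr) = 0.322 mol, n(OBr-) = 0.359 mol.
pH = pKa + log(n_OBr-/n_HOBr) = 8.55 + log(0.359/0.322) = 8.55 + (+0.047)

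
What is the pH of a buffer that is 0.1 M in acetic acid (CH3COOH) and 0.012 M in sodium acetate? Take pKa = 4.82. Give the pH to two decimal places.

Henderson–Hasselbalch: pH = pKa + log([CH3COO-]/[CH3COOH]) = 4.82 + log(0.012/0.1)
pH = 4.82 + (-0.921) = 3.90

pH = 3.90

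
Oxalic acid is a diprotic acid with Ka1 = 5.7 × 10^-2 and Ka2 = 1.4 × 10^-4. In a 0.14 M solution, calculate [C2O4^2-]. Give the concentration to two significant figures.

1.4 × 10^-4 M

First ionization gives [H+] ≈ [HC2O4-] = 6.53 × 10^-2 M.
Second step: Ka2 = [H+][C2O4^2-]/[HC2O4-] ≈ [C2O4^2-] (since [H+] ≈ [HC2O4-]).
So [C2O4^2-] ≈ Ka2.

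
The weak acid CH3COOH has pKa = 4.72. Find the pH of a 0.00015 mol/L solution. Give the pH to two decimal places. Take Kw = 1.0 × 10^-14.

CH3COOH ⇌ CH3COO- + H+
Ka = 10^(−4.72) = 1.91 × 10^-5
From the ICE table, Ka = [H+]²/(0.00015 − [H+]) = 1.91 × 10^-5.
The 5% rule fails; solving [H+]² + Ka·[H+] − Ka·C₀ = 0 exactly:
[H+] = (−Ka + √(Ka² + 4·Ka·C₀))/2 = 4.48 × 10^-5 M
pH = −log[H+] = −log(4.48 × 10^-5) = 4.35

pH = 4.35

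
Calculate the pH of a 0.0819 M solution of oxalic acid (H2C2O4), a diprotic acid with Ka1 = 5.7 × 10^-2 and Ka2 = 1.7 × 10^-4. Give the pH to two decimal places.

pH = 1.34

Ka1 ≫ Ka2, so treat the first dissociation as the only significant source of H+.
Ka1 = x²/(0.0819 − x) = 5.7 × 10^-2
Solving the quadratic: x = (−Ka1 + √(Ka1² + 4·Ka1·C₀))/2 = 4.55 × 10^-2 M
pH = −log(4.55 × 10^-2) = 1.34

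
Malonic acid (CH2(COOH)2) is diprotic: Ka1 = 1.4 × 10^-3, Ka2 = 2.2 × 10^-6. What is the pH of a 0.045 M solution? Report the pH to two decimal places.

pH = 2.14

Ka1 ≫ Ka2, so treat the first dissociation as the only significant source of H+.
Ka1 = x²/(0.045 − x) = 1.4 × 10^-3
Solving the quadratic: x = (−Ka1 + √(Ka1² + 4·Ka1·C₀))/2 = 7.27 × 10^-3 M
pH = −log(7.27 × 10^-3) = 2.14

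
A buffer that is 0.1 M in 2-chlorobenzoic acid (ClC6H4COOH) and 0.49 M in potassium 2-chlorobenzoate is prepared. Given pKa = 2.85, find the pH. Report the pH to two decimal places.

Using pH = pKa + log([base]/[acid]) with [base]/[acid] = 0.49/0.1:
pH = 2.85 + (+0.690) = 3.54

pH = 3.54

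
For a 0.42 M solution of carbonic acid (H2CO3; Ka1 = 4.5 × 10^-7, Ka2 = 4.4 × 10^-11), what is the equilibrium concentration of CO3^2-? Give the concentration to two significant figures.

First ionization gives [H+] ≈ [HCO3-] = 4.35 × 10^-4 M.
Second step: Ka2 = [H+][CO3^2-]/[HCO3-] ≈ [CO3^2-] (since [H+] ≈ [HCO3-]).
So [CO3^2-] ≈ Ka2.

4.4 × 10^-11 M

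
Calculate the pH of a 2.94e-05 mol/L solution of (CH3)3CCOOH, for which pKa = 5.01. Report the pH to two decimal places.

(CH3)3CCOOH ⇌ (CH3)3CCOO- + H+
Ka = 10^(−5.01) = 9.77 × 10^-6
Ka = [H+]²/(2.94e-05 − [H+]) = 9.77 × 10^-6
The 5% rule fails; solving [H+]² + Ka·[H+] − Ka·C₀ = 0 exactly:
[H+] = (−Ka + √(Ka² + 4·Ka·C₀))/2 = 1.28 × 10^-5 M
pH = −log[H+] = −log(1.28 × 10^-5) = 4.89

pH = 4.89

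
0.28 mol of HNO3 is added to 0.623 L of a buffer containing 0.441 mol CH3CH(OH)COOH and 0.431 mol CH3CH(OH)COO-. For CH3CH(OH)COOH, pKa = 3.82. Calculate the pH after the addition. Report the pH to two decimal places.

Added H+ converts CH3CH(OH)COO- to CH3CH(OH)COOH: CH3CH(OH)COOH → 0.721 mol, CH3CH(OH)COO- → 0.151 mol.
pH = pKa + log([A⁻]/[HA]) = 3.82 + log(0.151/0.721) = 3.82 -0.679

pH = 3.14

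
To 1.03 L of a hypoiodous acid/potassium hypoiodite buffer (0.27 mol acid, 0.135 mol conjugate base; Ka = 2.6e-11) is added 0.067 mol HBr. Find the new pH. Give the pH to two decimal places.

pH = 9.89

After neutralization: n(HOI) = 0.337 mol, n(OI-) = 0.068 mol.
pKa = −log(2.6 × 10^-11) = 10.585
pH = pKa + log([A⁻]/[HA]) = 10.585 + log(0.068/0.337) = 10.585 -0.695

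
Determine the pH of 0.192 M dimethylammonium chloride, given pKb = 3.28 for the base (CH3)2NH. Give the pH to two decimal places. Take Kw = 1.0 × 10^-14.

pH = 5.72

(CH3)2NH2+ is the conjugate acid of the weak base (CH3)2NH.
Kb = 10^(−3.28) = 5.25 × 10^-4
Ka = Kw/Kb = 1.0×10^-14 / 5.25 × 10^-4 = 1.90 × 10^-11
Ka = [H+]²/(0.192 − [H+]) = 1.90 × 10^-11
Assume [H+] ≪ 0.192: [H+] ≈ √(1.90 × 10^-11 × 0.192) = 1.91 × 10^-6 M
Check: 0.00099% ionized — well under 5%, approximation valid.
pH = −log(1.91 × 10^-6) = 5.72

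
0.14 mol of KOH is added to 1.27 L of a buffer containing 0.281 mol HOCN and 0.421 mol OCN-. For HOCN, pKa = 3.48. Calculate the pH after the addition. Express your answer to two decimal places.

pH = 4.08

After neutralization: n(HOCN) = 0.141 mol, n(OCN-) = 0.561 mol.
Henderson–Hasselbalch with mole ratio 0.561/0.141: pH = 3.48 + (+0.600)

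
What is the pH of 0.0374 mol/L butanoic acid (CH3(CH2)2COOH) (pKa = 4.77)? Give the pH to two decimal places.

CH3(CH2)2COOH ⇌ CH3(CH2)2COO- + H+
Ka = 10^(−4.77) = 1.70 × 10^-5
Ka = x²/(0.0374 − x) = 1.70 × 10^-5
Assume x ≪ 0.0374: x ≈ √(1.70 × 10^-5 × 0.0374) = 7.97 × 10^-4 M
pH = −log[H+] = −log(7.97 × 10^-4) = 3.10

pH = 3.10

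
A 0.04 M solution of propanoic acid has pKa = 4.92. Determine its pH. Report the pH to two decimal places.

CH3CH2COOH ⇌ CH3CH2COO- + H+
Ka = 10^(−4.92) = 1.20 × 10^-5
Let x = [H+] at equilibrium. Ka = x²/(0.04 − x).
Assume x ≪ 0.04: x ≈ √(1.20 × 10^-5 × 0.04) = 6.93 × 10^-4 M
pH = −log(6.93 × 10^-4) = 3.16

pH = 3.16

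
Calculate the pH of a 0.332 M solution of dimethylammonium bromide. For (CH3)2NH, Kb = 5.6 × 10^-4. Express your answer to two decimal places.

pH = 5.61

(CH3)2NH2+ is the conjugate acid of the weak base (CH3)2NH.
Ka = Kw/Kb = 1.0×10^-14 / 5.6 × 10^-4 = 1.79 × 10^-11
Let x = [H+] at equilibrium. Ka = x²/(0.332 − x).
Neglecting x in the denominator: x = √(1.79 × 10^-11 × 0.332) = 2.44 × 10^-6 M
Check: 0.00073% ionized — well under 5%, approximation valid.
pH = −log(2.44 × 10^-6) = 5.61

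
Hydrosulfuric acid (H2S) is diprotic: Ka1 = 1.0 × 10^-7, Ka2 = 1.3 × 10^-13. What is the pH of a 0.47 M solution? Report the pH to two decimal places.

pH = 3.66

Since Ka1 ≫ Ka2, the first ionization dominates [H+].
Ka1 = x²/(0.47 − x) = 1.0 × 10^-7
x ≈ √(1.0 × 10^-7 × 0.47) = 2.17 × 10^-4 M
pH = −log(2.17 × 10^-4) = 3.66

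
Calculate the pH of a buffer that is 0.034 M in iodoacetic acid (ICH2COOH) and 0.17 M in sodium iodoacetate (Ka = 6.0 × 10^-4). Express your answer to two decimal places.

pKa = −log(6.0 × 10^-4) = 3.222
Using pH = pKa + log([base]/[acid]) with [base]/[acid] = 0.17/0.034:
pH = 3.222 + (+0.699) = 3.92

pH = 3.92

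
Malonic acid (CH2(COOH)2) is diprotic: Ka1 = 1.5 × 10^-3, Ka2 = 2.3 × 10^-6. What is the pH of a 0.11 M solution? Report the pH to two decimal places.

pH = 1.92

Ka1 ≫ Ka2, so treat the first dissociation as the only significant source of H+.
Ka1 = x²/(0.11 − x) = 1.5 × 10^-3
Solving the quadratic: x = (−Ka1 + √(Ka1² + 4·Ka1·C₀))/2 = 1.21 × 10^-2 M
pH = −log(1.21 × 10^-2) = 1.92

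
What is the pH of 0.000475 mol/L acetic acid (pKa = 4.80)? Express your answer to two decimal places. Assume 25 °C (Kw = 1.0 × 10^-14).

pH = 4.10

CH3COOH ⇌ CH3COO- + H+
Ka = 10^(−4.80) = 1.58 × 10^-5
Ka = x²/(0.000475 − x) = 1.58 × 10^-5
Here C₀/Ka ≈ 30.1, so the small-x approximation fails. Use the quadratic:
x = [−1.58e-05 + √(1.58e-05² + 3e-08)]/2 = 7.91 × 10^-5 M
pH = −log[H+] = −log(7.91 × 10^-5) = 4.10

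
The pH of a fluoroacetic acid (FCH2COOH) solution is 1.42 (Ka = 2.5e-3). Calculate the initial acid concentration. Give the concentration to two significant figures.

C₀ = 6.2 × 10^-1 M

[H+] = 10^(-1.42) = 3.80 × 10^-2 M = x
Ka = x²/(C₀ − x) ⇒ C₀ = x + x²/Ka
C₀ = 3.80 × 10^-2 + (3.80 × 10^-2)²/(2.5 × 10^-3) = 6.16 × 10^-1 M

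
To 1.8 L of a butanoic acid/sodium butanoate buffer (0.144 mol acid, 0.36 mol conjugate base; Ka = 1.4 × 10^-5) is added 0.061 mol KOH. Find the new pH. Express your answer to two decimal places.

pH = 5.56

After neutralization: n(CH3(CH2)2COOH) = 0.083 mol, n(CH3(CH2)2COO-) = 0.421 mol.
pKa = −log(1.4 × 10^-5) = 4.854
pH = pKa + log(n_CH3(CH2)2COO-/n_CH3(CH2)2COOH) = 4.854 + log(0.421/0.083) = 4.854 + (+0.705)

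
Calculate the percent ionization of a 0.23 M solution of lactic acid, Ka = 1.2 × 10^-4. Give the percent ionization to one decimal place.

CH3CH(OH)COOH ⇌ CH3CH(OH)COO- + H+; let x = [H+] at equilibrium.
x ≈ √(Ka·C₀) = √(1.2 × 10^-4 × 0.23) = 5.25 × 10^-3 M
Fraction ionized = 5.25 × 10^-3 / 0.23 = 0.0228 → 2.3%

2.3%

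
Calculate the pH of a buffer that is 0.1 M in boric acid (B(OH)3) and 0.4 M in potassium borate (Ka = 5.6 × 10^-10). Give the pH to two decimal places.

pKa = −log(5.6 × 10^-10) = 9.252
Henderson–Hasselbalch: pH = pKa + log([B(OH)4-]/[B(OH)3]) = 9.252 + log(0.4/0.1)
pH = 9.252 + (+0.602) = 9.85

pH = 9.85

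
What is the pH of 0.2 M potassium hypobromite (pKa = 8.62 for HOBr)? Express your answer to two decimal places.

pH = 10.96

OBr- is the conjugate base of the weak acid HOBr.
Ka = 10^(−8.62) = 2.40 × 10^-9
Kb = Kw/Ka = 1.0×10^-14 / 2.40 × 10^-9 = 4.17 × 10^-6
Let x = [OH-] at equilibrium. Kb = x²/(0.2 − x).
Assume x ≪ 0.2: x ≈ √(4.17 × 10^-6 × 0.2) = 9.13 × 10^-4 M
pOH = −log(9.13 × 10^-4) = 3.04; pH = 14.00 − 3.04 = 10.96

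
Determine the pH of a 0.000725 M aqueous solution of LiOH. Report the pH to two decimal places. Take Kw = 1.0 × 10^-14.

pH = 10.86

LiOH is a strong base; [OH-] = 0.000725 M.
pOH = -log(0.000725) = 3.14
pH = 14.00 - 3.14 = 10.86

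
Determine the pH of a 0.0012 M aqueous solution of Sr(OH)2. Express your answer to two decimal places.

pH = 11.38

Sr(OH)2 is a strong base (each formula unit releases 2 OH-); [OH-] = 0.0024 M.
pOH = -log(0.0024) = 2.62
pH = 14.00 - 2.62 = 11.38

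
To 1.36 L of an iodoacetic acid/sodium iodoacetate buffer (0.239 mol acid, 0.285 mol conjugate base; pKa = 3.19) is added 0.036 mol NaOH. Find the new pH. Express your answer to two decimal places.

After neutralization: n(ICH2COOH) = 0.203 mol, n(ICH2COO-) = 0.321 mol.
pH = pKa + log(n_ICH2COO-/n_ICH2COOH) = 3.19 + log(0.321/0.203) = 3.19 + (+0.199)

pH = 3.39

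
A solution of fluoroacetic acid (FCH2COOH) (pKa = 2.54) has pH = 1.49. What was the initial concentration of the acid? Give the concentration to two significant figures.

C₀ = 4.0 × 10^-1 M

[H+] = 10^(-1.49) = 3.24 × 10^-2 M = x
Ka = 10^(−2.54) = 2.88 × 10^-3
Ka = x²/(C₀ − x) ⇒ C₀ = x + x²/Ka
C₀ = 3.24 × 10^-2 + (3.24 × 10^-2)²/(2.88 × 10^-3) = 3.97 × 10^-1 M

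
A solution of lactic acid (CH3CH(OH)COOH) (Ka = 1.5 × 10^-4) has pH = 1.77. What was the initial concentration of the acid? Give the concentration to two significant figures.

[H+] = 10^(-1.77) = 1.70 × 10^-2 M = x
Ka = x²/(C₀ − x) ⇒ C₀ = x + x²/Ka
C₀ = 1.70 × 10^-2 + (1.70 × 10^-2)²/(1.5 × 10^-4) = 1.94 M

C₀ = 1.9 M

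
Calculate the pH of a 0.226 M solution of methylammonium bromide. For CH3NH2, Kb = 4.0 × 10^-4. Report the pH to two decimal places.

CH3NH3+ is the conjugate acid of the weak base CH3NH2.
Ka = Kw/Kb = 1.0×10^-14 / 4.0 × 10^-4 = 2.50 × 10^-11
From the ICE table, Ka = x²/(0.226 − x) = 2.50 × 10^-11.
Neglecting x in the denominator: x = √(2.50 × 10^-11 × 0.226) = 2.38 × 10^-6 M
Check: 0.0011% ionized — well under 5%, approximation valid.
pH = −log(2.38 × 10^-6) = 5.62

pH = 5.62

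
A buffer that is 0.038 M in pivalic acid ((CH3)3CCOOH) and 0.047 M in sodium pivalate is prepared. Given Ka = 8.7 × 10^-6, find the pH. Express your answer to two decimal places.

pKa = −log(8.7 × 10^-6) = 5.060
Henderson–Hasselbalch: pH = pKa + log([(CH3)3CCOO-]/[(CH3)3CCOOH]) = 5.060 + log(0.047/0.038)
pH = 5.060 + (+0.092) = 5.15

pH = 5.15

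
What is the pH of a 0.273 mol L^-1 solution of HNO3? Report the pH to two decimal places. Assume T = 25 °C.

pH = 0.56

HNO3 is a strong acid and dissociates completely, so [H+] = 0.273 M.
pH = -log(0.273) = 0.56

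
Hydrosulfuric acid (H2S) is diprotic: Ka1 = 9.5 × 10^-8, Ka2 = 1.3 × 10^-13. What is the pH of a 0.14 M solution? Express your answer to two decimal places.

pH = 3.94

Ka1 ≫ Ka2, so treat the first dissociation as the only significant source of H+.
Ka1 = x²/(0.14 − x) = 9.5 × 10^-8
x ≈ √(9.5 × 10^-8 × 0.14) = 1.15 × 10^-4 M
pH = −log(1.15 × 10^-4) = 3.94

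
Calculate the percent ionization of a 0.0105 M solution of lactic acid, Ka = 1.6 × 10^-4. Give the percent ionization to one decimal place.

CH3CH(OH)COOH ⇌ CH3CH(OH)COO- + H+; let x = [H+] at equilibrium.
Solve x² + 0.00016x − 1.68e-06 = 0 → x = 1.22 × 10^-3 M
Fraction ionized = 1.22 × 10^-3 / 0.0105 = 0.1162 → 11.6%

11.6%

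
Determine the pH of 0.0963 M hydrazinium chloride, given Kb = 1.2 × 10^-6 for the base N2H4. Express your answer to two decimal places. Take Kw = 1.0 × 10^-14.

pH = 4.55

N2H5+ is the conjugate acid of the weak base N2H4.
Ka = Kw/Kb = 1.0×10^-14 / 1.2 × 10^-6 = 8.33 × 10^-9
Let x = [H+] at equilibrium. Ka = x²/(0.0963 − x).
Neglecting x in the denominator: x = √(8.33 × 10^-9 × 0.0963) = 2.83 × 10^-5 M
pH = −log(2.83 × 10^-5) = 4.55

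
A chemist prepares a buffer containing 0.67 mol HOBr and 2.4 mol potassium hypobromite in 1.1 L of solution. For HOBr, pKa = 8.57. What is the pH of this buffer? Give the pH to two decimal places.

pH = 9.12

Using pH = pKa + log([base]/[acid]) with [base]/[acid] = 2.4/0.67:
pH = 8.57 + (+0.554) = 9.12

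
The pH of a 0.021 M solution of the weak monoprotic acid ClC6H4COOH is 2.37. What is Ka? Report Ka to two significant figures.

[H+] = 10^(-2.37) = 4.27 × 10^-3 M
At equilibrium [HA] = 0.021 − 4.27 × 10^-3 = 1.67 × 10^-2 M
Ka = [H+][A-]/[HA] = (4.27 × 10^-3)² / 1.67 × 10^-2 = 1.1 × 10^-3

Ka = 1.1 × 10^-3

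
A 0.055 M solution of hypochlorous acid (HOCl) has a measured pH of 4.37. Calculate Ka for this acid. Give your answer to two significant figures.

Ka = 3.3 × 10^-8

[H+] = 10^(-4.37) = 4.27 × 10^-5 M
At equilibrium [HA] = 0.055 − 4.27 × 10^-5 = 5.50 × 10^-2 M
Ka = [H+][A-]/[HA] = (4.27 × 10^-5)² / 5.50 × 10^-2 = 3.3 × 10^-8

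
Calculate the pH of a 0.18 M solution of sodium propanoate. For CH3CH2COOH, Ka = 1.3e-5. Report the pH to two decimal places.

pH = 9.07

CH3CH2COO- is the conjugate base of the weak acid CH3CH2COOH.
Kb = Kw/Ka = 1.0×10^-14 / 1.3 × 10^-5 = 7.69 × 10^-10
Kb = [OH-]²/(0.18 − [OH-]) = 7.69 × 10^-10
Neglecting [OH-] in the denominator: [OH-] = √(7.69 × 10^-10 × 0.18) = 1.18 × 10^-5 M
pOH = −log(1.18 × 10^-5) = 4.93; pH = 14.00 − 4.93 = 9.07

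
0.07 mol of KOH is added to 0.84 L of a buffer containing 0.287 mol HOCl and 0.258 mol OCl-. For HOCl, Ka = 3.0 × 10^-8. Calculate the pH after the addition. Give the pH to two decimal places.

pH = 7.70

OH- converts HOCl to OCl-: HOCl → 0.217 mol, OCl- → 0.328 mol.
pKa = −log(3.0 × 10^-8) = 7.523
Henderson–Hasselbalch with mole ratio 0.328/0.217: pH = 7.523 + (+0.179)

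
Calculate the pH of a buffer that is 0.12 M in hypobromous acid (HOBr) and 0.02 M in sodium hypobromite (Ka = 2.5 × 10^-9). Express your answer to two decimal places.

pKa = −log(2.5 × 10^-9) = 8.602
Using pH = pKa + log([base]/[acid]) with [base]/[acid] = 0.02/0.12:
pH = 8.602 + (-0.778) = 7.82

pH = 7.82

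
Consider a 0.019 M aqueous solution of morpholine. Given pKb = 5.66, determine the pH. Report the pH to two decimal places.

C4H8ONH + H2O ⇌ C4H8ONH2+ + OH-
Kb = 10^(−5.66) = 2.19 × 10^-6
From the ICE table, Kb = [OH-]²/(0.019 − [OH-]) = 2.19 × 10^-6.
Assume [OH-] ≪ 0.019: [OH-] ≈ √(2.19 × 10^-6 × 0.019) = 2.04 × 10^-4 M
Check: 1.1% ionized — well under 5%, approximation valid.
pOH = −log(2.04 × 10^-4) = 3.69; pH = 14.00 − 3.69 = 10.31

pH = 10.31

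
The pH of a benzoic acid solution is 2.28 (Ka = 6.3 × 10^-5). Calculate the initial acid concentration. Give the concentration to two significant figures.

[H+] = 10^(-2.28) = 5.25 × 10^-3 M = x
Ka = x²/(C₀ − x) ⇒ C₀ = x + x²/Ka
C₀ = 5.25 × 10^-3 + (5.25 × 10^-3)²/(6.3 × 10^-5) = 4.43 × 10^-1 M

C₀ = 4.4 × 10^-1 M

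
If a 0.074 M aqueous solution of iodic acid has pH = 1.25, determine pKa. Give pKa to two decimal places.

pKa = 0.75

[H+] = 10^(-1.25) = 5.62 × 10^-2 M
At equilibrium [HA] = 0.074 − 5.62 × 10^-2 = 1.78 × 10^-2 M
Ka = [H+][A-]/[HA] = (5.62 × 10^-2)² / 1.78 × 10^-2 = 1.77 × 10^-1
pKa = -log(1.77 × 10^-1) = 0.75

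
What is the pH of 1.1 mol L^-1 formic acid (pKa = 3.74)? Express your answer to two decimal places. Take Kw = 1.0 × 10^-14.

HCOOH ⇌ HCOO- + H+
Ka = 10^(−3.74) = 1.82 × 10^-4
From the ICE table, Ka = [H+]²/(1.1 − [H+]) = 1.82 × 10^-4.
Assume [H+] ≪ 1.1: [H+] ≈ √(1.82 × 10^-4 × 1.1) = 1.41 × 10^-2 M
Check: 1.3% ionized — well under 5%, approximation valid.
pH = −log[H+] = −log(1.41 × 10^-2) = 1.85

pH = 1.85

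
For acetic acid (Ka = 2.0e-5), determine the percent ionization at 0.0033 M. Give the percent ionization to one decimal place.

7.5%

CH3COOH ⇌ CH3COO- + H+; let x = [H+] at equilibrium.
Solve x² + 2e-05x − 6.6e-08 = 0 → x = 2.47 × 10^-4 M
% ionization = x/C₀ × 100% = 2.47 × 10^-4/0.0033 × 100% = 7.5%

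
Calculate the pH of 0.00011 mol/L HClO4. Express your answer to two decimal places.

pH = 3.96

HClO4 is a strong acid and dissociates completely, so [H+] = 0.00011 M.
pH = -log(0.00011) = 3.96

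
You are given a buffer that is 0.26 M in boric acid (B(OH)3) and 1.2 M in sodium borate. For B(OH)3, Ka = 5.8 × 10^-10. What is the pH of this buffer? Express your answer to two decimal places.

pKa = −log(5.8 × 10^-10) = 9.237
pH = pKa + log([A⁻]/[HA]) = 9.237 + log(1.2/0.26)
pH = 9.237 + (+0.664) = 9.90

pH = 9.90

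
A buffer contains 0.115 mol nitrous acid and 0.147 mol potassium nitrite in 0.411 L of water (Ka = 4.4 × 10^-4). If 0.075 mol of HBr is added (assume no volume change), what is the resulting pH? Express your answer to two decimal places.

Added H+ converts NO2- to HNO2: HNO2 → 0.19 mol, NO2- → 0.072 mol.
pKa = −log(4.4 × 10^-4) = 3.357
pH = pKa + log([A⁻]/[HA]) = 3.357 + log(0.072/0.19) = 3.357 -0.421

pH = 2.94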